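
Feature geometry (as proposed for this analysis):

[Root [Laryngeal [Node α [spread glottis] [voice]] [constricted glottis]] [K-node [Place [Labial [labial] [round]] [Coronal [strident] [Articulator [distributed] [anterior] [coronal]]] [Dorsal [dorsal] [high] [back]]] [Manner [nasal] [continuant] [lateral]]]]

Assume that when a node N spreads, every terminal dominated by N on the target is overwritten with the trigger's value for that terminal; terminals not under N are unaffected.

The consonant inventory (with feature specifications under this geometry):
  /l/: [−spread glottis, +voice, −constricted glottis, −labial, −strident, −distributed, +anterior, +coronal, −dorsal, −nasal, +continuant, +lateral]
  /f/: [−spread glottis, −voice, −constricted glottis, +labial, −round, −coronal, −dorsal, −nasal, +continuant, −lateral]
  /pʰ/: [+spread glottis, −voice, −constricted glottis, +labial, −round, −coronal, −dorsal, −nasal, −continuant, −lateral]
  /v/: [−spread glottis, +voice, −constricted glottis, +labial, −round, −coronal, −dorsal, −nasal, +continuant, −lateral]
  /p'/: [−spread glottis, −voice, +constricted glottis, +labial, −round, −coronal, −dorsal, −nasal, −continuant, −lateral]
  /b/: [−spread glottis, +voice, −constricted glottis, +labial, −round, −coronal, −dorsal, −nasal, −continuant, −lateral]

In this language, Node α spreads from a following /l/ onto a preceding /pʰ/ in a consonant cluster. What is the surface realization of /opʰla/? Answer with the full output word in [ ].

Node α immediately or transitively dominates [spread glottis], [voice].
Spreading Node α from /l/ onto /pʰ/ replaces those values with /l/'s: [−spread glottis], [+voice]. Features outside Node α ([constricted glottis], [labial], [round], …) stay as in /pʰ/.
This feature bundle is that of [b], so /opʰla/ surfaces as [obla].

[obla]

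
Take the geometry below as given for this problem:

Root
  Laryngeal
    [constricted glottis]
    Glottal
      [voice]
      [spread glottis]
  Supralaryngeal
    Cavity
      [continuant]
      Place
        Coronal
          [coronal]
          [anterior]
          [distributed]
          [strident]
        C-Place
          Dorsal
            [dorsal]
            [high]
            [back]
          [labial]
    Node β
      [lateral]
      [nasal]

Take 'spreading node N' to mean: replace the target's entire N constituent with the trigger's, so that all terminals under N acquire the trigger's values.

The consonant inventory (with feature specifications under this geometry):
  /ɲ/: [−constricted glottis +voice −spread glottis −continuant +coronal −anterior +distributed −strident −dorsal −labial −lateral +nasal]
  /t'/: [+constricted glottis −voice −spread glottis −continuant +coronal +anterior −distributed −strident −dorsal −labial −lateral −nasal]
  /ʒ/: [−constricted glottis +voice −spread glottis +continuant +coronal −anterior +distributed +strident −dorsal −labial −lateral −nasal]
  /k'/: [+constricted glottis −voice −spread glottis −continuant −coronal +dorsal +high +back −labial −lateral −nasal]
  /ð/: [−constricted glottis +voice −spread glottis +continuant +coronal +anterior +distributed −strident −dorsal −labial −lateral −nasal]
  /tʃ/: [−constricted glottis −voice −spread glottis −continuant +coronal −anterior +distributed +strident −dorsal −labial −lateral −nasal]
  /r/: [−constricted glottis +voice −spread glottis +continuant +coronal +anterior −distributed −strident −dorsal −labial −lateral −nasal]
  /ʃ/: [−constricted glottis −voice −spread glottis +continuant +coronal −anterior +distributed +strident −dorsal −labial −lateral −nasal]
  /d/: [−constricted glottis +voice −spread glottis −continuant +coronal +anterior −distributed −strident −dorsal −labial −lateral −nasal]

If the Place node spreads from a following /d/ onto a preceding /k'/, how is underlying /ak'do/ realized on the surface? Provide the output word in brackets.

Place immediately or transitively dominates [coronal], [anterior], [distributed], [strident], [dorsal], [high], [back], [labial].
The target acquires /d/'s values for everything under Place — [+coronal], [+anterior], [−distributed], [−strident], [−dorsal], [−labial] — while keeping its own [constricted glottis], [voice], [spread glottis], ….
The resulting bundle matches /t'/ in the inventory; substituting it for /k'/ gives [at'do].

[at'do]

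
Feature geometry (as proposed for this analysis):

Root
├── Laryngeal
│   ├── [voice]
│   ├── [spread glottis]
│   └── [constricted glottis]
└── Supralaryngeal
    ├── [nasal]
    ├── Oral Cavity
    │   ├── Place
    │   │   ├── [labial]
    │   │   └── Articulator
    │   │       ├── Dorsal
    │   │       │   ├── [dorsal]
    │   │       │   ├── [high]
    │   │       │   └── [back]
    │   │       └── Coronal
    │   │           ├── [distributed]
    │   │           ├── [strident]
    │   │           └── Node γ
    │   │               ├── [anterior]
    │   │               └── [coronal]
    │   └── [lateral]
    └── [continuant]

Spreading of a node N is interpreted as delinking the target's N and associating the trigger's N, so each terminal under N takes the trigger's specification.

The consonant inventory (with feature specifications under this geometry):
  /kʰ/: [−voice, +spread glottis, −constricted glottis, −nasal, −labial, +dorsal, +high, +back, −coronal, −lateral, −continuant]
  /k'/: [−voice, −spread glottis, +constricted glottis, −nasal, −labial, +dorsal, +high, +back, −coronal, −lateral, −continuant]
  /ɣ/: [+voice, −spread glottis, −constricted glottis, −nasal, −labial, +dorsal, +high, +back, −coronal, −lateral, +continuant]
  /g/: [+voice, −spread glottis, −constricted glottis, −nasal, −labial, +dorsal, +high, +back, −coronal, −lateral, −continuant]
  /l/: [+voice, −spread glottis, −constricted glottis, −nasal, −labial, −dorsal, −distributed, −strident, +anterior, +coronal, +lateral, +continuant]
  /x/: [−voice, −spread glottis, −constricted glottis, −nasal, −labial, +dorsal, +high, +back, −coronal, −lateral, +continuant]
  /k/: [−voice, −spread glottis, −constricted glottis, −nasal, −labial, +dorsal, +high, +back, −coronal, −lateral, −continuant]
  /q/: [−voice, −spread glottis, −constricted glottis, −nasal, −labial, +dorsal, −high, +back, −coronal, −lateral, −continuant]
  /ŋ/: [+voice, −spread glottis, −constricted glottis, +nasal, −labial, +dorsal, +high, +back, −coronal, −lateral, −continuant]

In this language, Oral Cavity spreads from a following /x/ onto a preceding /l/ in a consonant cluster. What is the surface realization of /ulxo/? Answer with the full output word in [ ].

Oral Cavity immediately or transitively dominates [labial], [dorsal], [high], [back], [distributed], [strident], [anterior], [coronal], [lateral].
Spreading Oral Cavity from /x/ onto /l/ replaces those values with /x/'s: [−labial], [+dorsal], [+high], [+back], [−coronal], [−lateral]. Features outside Oral Cavity ([voice], [spread glottis], [constricted glottis], …) stay as in /l/.
This feature bundle is that of [ɣ], so /ulxo/ surfaces as [uɣxo].

[uɣxo]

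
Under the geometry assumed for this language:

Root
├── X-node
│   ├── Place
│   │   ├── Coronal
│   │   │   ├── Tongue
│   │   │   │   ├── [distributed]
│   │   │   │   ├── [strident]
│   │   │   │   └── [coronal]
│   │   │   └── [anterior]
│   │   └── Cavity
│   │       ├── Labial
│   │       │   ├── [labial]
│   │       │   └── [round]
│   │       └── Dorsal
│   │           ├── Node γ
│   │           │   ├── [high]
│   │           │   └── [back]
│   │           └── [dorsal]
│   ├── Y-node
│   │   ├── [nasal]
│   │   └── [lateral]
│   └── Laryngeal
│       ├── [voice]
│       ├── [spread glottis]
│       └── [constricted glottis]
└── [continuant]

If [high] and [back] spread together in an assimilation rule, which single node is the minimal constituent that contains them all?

[high] lies under Node γ (below X-node).
[back] lies under Node γ (below X-node).
These paths first converge at Node γ; no daughter of Node γ dominates all 2 features, so Node γ is the minimal constituent.

Node γ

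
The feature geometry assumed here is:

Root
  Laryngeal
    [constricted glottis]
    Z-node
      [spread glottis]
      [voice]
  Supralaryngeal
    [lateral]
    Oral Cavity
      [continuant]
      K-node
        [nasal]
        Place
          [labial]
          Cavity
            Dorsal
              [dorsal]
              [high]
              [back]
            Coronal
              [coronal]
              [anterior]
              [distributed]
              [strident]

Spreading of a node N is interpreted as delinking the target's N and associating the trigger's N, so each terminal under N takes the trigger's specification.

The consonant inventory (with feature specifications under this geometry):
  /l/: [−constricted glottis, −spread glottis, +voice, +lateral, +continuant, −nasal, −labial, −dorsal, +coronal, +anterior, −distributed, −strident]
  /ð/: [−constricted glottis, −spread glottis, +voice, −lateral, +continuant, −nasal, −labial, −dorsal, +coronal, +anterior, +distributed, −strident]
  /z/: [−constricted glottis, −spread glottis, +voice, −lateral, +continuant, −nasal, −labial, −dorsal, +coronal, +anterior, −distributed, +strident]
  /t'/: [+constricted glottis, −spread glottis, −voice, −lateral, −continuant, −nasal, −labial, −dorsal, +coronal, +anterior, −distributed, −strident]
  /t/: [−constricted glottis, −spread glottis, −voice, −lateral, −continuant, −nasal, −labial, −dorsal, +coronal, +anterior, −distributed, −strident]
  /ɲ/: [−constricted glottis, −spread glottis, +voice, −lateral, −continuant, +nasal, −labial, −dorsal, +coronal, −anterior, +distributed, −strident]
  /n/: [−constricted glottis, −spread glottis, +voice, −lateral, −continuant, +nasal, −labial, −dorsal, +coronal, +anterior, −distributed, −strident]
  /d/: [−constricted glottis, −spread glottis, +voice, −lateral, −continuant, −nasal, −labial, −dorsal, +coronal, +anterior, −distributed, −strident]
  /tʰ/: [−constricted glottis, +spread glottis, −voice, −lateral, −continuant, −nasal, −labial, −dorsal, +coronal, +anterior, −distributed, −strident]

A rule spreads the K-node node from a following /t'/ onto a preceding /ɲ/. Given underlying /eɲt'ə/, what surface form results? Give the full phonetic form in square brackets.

K-node immediately or transitively dominates [nasal], [labial], [dorsal], [high], [back], [coronal], [anterior], [distributed], [strident].
After delinking /ɲ/'s K-node and linking /t'/'s, the affected terminals become [−nasal], [−labial], [−dorsal], [+coronal], [+anterior], [−distributed], [−strident]; [constricted glottis], [spread glottis], [voice], … (outside K-node) are retained from /ɲ/.
The resulting bundle matches /d/ in the inventory; substituting it for /ɲ/ gives [edt'ə].

[edt'ə]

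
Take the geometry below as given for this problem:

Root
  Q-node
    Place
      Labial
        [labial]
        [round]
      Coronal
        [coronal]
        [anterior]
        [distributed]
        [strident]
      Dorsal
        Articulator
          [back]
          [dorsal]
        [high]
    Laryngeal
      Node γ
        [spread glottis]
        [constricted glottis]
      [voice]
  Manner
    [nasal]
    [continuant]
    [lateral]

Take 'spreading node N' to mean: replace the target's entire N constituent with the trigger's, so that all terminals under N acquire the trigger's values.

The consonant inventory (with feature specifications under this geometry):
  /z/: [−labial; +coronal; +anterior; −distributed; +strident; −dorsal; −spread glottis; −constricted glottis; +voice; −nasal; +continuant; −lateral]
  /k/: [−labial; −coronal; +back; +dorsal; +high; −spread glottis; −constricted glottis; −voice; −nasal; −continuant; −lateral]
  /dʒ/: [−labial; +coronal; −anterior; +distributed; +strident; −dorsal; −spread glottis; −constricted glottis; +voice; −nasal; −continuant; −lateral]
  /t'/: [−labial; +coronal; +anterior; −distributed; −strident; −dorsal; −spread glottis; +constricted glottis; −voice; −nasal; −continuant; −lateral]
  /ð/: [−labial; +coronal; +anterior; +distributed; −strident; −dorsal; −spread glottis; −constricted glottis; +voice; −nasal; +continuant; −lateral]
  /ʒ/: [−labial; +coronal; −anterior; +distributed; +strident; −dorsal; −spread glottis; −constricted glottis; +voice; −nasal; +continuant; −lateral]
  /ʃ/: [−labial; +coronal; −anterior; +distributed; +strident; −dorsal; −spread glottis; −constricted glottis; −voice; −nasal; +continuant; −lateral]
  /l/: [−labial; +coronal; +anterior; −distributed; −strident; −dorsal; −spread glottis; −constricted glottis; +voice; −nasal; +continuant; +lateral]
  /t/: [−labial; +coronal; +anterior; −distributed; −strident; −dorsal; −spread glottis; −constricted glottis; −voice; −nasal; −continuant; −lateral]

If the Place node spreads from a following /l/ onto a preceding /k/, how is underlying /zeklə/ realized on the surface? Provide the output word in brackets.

Place immediately or transitively dominates [labial], [round], [coronal], [anterior], [distributed], [strident], [back], [dorsal], [high].
Spreading Place from /l/ onto /k/ replaces those values with /l/'s: [−labial], [+coronal], [+anterior], [−distributed], [−strident], [−dorsal]. Features outside Place ([spread glottis], [constricted glottis], [voice], …) stay as in /k/.
This feature bundle is that of [t], so /zeklə/ surfaces as [zetlə].

[zetlə]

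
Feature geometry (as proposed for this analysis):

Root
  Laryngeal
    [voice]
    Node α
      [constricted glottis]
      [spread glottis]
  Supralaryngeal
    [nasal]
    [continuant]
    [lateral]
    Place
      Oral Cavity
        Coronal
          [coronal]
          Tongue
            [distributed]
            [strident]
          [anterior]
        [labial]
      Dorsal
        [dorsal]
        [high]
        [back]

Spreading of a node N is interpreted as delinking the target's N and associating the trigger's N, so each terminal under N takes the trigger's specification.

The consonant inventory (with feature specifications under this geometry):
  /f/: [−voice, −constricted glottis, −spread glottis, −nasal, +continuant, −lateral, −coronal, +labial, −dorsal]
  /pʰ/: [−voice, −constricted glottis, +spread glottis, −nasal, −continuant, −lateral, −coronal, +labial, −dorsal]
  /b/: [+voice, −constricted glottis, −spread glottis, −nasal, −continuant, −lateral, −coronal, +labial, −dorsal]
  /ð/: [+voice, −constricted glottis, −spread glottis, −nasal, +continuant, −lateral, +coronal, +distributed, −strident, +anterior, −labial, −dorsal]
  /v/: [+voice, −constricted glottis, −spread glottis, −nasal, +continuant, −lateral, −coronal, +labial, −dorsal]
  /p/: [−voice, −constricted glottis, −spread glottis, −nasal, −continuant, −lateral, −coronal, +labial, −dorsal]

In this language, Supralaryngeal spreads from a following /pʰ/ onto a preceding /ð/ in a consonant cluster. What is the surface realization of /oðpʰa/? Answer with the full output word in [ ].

Supralaryngeal immediately or transitively dominates [nasal], [continuant], [lateral], [coronal], [distributed], [strident], [anterior], [labial], [dorsal], [high], [back].
After delinking /ð/'s Supralaryngeal and linking /pʰ/'s, the affected terminals become [−nasal], [−continuant], [−lateral], [−coronal], [+labial], [−dorsal]; [voice], [constricted glottis], [spread glottis] (outside Supralaryngeal) are retained from /ð/.
This feature bundle is that of [b], so /oðpʰa/ surfaces as [obpʰa].

[obpʰa]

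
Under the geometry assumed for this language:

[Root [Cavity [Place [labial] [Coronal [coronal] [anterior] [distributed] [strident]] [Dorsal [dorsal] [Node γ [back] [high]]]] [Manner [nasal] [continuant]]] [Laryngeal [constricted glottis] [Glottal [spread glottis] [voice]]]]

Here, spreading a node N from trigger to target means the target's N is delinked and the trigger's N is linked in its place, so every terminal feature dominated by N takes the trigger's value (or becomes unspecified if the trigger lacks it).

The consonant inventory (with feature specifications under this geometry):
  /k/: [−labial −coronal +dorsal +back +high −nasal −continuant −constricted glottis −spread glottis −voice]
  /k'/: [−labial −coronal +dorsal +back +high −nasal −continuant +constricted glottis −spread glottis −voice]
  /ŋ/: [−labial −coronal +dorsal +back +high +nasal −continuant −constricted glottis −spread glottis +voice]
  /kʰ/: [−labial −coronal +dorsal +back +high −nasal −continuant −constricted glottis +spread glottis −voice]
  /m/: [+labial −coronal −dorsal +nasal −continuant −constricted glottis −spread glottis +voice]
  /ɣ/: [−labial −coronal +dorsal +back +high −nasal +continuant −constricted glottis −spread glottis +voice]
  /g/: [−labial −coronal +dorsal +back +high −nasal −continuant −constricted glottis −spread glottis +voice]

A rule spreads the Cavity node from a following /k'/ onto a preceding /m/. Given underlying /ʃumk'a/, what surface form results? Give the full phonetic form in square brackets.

Terminals under Cavity in this geometry: [labial], [coronal], [anterior], [distributed], [strident], [dorsal], [back], [high], [nasal], [continuant].
Spreading Cavity from /k'/ onto /m/ replaces those values with /k'/'s: [−labial], [−coronal], [+dorsal], [+back], [+high], [−nasal], [−continuant]. Features outside Cavity ([constricted glottis], [spread glottis], [voice]) stay as in /m/.
This feature bundle is that of [g], so /ʃumk'a/ surfaces as [ʃugk'a].

[ʃugk'a]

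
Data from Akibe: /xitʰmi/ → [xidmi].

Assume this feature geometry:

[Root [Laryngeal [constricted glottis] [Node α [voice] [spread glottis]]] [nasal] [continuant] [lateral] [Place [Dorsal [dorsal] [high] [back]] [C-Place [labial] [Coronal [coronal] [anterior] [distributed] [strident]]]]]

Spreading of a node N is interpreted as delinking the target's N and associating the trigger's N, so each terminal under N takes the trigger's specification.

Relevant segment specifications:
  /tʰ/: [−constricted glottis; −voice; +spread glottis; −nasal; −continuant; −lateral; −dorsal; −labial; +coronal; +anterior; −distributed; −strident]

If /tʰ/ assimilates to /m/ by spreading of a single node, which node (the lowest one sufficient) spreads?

Node α

The alternation /tʰ/ → [d] changes [voice], [spread glottis] and nothing else.
These terminals are all dominated by Node α, and no proper subconstituent of Node α covers them all; Node α is their lowest common ancestor.
Spreading Node α from /m/ overwrites each of those terminals with /m/'s values, yielding exactly [d].
[nasal], [labial] stay as in /tʰ/ although /m/ differs there, so no node dominating them spread; among the remaining candidates Node α is the lowest that derives the output.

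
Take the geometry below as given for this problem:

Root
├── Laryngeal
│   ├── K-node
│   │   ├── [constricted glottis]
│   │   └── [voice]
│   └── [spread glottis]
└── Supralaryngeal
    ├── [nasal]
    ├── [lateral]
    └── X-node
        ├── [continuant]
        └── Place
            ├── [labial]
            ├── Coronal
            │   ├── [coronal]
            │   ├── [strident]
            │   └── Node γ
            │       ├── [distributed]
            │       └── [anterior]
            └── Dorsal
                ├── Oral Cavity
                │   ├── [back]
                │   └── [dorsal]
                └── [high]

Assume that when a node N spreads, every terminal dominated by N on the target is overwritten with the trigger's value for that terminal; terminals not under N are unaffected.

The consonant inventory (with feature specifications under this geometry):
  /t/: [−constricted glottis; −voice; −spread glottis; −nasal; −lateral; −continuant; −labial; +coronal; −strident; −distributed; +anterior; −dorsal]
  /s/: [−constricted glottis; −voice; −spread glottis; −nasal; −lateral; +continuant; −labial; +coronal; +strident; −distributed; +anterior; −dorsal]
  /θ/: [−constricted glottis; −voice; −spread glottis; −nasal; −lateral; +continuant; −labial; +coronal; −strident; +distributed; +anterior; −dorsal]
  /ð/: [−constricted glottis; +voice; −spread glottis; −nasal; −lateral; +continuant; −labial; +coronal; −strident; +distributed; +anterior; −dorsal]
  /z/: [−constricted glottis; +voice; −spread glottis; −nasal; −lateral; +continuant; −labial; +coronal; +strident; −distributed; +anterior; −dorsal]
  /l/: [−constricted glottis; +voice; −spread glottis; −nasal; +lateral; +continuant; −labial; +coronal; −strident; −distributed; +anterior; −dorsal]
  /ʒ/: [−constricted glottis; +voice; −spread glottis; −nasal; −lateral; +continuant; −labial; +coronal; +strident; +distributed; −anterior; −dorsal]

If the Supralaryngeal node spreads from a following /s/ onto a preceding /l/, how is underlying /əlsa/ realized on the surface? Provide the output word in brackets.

[əzsa]

The Supralaryngeal node dominates the terminals [nasal], [lateral], [continuant], [labial], [coronal], [strident], [distributed], [anterior], [back], [dorsal], [high].
After delinking /l/'s Supralaryngeal and linking /s/'s, the affected terminals become [−nasal], [−lateral], [+continuant], [−labial], [+coronal], [+strident], [−distributed], [+anterior], [−dorsal]; [constricted glottis], [voice], [spread glottis] (outside Supralaryngeal) are retained from /l/.
This feature bundle is that of [z], so /əlsa/ surfaces as [əzsa].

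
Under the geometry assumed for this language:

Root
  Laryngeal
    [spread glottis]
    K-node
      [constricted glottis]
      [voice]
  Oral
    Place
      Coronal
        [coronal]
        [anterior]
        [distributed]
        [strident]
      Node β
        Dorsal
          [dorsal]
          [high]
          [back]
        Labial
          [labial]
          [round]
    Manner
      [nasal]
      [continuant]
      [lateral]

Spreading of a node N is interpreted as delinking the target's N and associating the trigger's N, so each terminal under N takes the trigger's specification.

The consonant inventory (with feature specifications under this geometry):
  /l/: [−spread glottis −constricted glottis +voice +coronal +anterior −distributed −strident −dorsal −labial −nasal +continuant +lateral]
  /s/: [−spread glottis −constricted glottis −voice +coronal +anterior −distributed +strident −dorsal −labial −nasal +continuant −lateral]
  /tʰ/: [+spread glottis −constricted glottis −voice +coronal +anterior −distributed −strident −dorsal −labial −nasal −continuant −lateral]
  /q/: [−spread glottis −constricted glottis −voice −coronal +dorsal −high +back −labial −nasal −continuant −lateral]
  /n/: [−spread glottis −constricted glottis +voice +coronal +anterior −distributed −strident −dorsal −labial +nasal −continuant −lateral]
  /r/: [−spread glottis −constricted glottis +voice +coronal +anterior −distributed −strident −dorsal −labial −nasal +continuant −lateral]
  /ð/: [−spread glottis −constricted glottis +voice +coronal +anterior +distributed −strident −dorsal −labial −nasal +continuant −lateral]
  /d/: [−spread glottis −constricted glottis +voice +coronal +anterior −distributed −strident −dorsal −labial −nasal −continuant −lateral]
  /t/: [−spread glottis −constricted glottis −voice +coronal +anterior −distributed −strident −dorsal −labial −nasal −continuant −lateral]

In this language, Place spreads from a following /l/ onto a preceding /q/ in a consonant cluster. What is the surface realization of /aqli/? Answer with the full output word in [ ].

Place immediately or transitively dominates [coronal], [anterior], [distributed], [strident], [dorsal], [high], [back], [labial], [round].
The target acquires /l/'s values for everything under Place — [+coronal], [+anterior], [−distributed], [−strident], [−dorsal], [−labial] — while keeping its own [spread glottis], [constricted glottis], [voice], ….
The resulting bundle matches /t/ in the inventory; substituting it for /q/ gives [atli].

[atli]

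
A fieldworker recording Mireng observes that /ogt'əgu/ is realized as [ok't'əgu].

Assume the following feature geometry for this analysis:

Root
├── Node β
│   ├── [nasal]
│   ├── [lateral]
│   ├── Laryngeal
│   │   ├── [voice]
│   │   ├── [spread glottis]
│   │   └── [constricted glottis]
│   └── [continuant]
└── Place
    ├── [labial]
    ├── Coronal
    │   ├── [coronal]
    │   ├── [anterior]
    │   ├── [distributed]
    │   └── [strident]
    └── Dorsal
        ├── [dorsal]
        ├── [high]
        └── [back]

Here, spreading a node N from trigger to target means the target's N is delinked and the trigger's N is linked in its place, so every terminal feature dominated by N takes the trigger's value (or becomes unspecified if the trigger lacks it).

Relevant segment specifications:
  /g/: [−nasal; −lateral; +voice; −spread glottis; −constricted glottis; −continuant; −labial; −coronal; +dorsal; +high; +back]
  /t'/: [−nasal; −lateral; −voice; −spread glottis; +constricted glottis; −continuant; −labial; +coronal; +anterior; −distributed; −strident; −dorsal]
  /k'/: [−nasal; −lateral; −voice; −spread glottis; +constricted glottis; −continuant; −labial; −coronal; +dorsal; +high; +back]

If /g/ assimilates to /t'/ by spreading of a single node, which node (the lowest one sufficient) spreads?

Laryngeal

Comparing /g/ with its surface form [k'], the features that change are [voice], [constricted glottis].
These terminals are all dominated by Laryngeal, and no proper subconstituent of Laryngeal covers them all; Laryngeal is their lowest common ancestor.
Spreading Laryngeal from /t'/ overwrites each of those terminals with /t'/'s values, yielding exactly [k'].
[dorsal], [coronal] stay as in /g/ although /t'/ differs there, so no node dominating them spread; among the remaining candidates Laryngeal is the lowest that derives the output.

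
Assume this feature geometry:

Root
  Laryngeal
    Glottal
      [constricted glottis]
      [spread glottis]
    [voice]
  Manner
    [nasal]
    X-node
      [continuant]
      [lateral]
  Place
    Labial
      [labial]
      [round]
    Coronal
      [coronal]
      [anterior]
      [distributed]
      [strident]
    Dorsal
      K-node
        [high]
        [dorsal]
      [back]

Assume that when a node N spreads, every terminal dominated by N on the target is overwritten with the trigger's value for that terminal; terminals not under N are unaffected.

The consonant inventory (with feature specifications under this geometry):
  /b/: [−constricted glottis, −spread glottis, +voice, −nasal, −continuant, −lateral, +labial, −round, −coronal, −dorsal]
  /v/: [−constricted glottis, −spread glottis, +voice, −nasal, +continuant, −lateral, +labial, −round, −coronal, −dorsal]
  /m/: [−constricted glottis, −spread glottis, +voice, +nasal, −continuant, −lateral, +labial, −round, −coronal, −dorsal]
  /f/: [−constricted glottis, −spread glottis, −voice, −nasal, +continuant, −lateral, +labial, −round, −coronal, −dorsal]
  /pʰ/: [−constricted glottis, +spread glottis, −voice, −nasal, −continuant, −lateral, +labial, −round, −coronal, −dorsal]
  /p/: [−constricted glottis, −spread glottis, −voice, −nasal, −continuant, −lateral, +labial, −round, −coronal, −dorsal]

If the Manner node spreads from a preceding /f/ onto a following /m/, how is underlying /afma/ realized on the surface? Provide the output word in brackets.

[afva]

The Manner node dominates the terminals [nasal], [continuant], [lateral].
Spreading Manner from /f/ onto /m/ replaces those values with /f/'s: [−nasal], [+continuant], [−lateral]. Features outside Manner ([constricted glottis], [spread glottis], [voice], …) stay as in /m/.
This feature bundle is that of [v], so /afma/ surfaces as [afva].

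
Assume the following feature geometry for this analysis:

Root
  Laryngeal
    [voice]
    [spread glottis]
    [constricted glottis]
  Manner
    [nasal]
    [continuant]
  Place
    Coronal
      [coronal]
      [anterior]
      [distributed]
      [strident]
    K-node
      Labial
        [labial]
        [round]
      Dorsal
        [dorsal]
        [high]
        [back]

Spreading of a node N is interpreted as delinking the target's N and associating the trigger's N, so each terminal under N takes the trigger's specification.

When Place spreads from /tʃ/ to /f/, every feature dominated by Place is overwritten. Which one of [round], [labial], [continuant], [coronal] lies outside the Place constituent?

Place dominates exactly [coronal], [anterior], [distributed], [strident], [labial], [round], [dorsal], [high], [back].
Of the listed options, [labial], [coronal], [round] are among these and would be overwritten by spreading Place.
[continuant] is not within the Place subtree (it hangs from Manner), so /f/'s [continuant] value survives.

[continuant]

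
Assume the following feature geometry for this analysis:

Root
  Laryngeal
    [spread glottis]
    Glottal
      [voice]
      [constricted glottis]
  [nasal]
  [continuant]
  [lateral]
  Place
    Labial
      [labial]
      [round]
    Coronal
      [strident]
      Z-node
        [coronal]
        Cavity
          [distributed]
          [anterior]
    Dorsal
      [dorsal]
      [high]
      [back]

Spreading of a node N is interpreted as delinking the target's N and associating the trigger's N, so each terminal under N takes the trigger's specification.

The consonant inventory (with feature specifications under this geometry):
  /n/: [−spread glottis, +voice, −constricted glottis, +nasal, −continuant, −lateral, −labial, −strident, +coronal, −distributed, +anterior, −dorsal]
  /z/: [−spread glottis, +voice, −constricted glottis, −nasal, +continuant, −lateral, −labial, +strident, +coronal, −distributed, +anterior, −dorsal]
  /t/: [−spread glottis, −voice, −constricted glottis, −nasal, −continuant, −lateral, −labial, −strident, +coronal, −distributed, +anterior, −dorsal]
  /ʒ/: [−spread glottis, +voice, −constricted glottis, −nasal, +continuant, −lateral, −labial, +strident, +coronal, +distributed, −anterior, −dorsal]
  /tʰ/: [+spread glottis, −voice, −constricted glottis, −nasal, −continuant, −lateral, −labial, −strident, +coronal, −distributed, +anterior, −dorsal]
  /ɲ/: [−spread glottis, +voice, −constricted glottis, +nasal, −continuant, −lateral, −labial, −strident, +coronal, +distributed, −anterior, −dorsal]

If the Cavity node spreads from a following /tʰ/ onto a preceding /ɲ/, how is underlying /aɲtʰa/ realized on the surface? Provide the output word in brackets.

[antʰa]

The Cavity node dominates the terminals [distributed], [anterior].
The target acquires /tʰ/'s values for everything under Cavity — [−distributed], [+anterior] — while keeping its own [spread glottis], [voice], [constricted glottis], ….
The resulting bundle matches /n/ in the inventory; substituting it for /ɲ/ gives [antʰa].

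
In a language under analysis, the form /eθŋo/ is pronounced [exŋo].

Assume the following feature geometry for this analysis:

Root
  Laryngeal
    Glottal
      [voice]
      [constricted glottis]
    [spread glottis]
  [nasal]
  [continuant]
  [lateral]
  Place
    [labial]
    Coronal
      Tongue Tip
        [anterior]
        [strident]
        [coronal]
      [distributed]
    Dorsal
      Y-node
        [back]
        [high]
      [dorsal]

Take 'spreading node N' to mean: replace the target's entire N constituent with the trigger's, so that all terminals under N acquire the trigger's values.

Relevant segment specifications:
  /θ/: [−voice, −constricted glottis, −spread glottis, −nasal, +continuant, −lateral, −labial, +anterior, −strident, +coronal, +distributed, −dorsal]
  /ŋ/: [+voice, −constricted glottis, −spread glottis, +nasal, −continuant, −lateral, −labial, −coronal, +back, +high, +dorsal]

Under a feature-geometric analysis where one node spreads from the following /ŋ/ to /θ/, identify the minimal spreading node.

Place

Comparing /θ/ with its surface form [x], the features that change are [coronal], [anterior], [distributed], [strident], [dorsal], [high], [back].
Tracing each changed feature up the tree, the paths first meet at Place; any lower node misses at least one of them.
If Place spreads, every terminal under it takes /ŋ/'s value, producing [x] as observed.
Since [continuant], [voice] are preserved even though /ŋ/ disagrees there, no node above Place spread.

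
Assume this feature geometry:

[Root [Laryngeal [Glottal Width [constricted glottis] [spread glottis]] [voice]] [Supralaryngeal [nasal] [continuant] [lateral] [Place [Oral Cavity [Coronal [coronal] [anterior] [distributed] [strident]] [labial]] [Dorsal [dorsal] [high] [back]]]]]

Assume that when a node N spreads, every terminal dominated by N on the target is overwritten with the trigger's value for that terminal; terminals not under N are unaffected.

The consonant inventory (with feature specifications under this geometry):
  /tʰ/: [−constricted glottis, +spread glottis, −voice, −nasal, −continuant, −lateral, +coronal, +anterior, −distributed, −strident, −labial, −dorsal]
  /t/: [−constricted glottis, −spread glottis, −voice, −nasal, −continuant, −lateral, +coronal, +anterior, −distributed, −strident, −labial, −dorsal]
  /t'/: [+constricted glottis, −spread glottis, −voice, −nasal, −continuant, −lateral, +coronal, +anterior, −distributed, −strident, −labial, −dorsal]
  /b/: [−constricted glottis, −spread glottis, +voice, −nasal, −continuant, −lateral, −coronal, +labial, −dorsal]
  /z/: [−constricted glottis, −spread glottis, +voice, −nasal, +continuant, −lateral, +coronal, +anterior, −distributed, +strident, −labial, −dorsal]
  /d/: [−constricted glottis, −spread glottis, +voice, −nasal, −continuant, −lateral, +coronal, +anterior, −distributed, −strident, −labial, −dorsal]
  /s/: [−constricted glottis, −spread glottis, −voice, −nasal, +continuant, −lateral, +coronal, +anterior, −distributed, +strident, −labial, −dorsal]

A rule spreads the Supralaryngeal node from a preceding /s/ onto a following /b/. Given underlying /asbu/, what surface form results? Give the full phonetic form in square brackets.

Supralaryngeal immediately or transitively dominates [nasal], [continuant], [lateral], [coronal], [anterior], [distributed], [strident], [labial], [dorsal], [high], [back].
After delinking /b/'s Supralaryngeal and linking /s/'s, the affected terminals become [−nasal], [+continuant], [−lateral], [+coronal], [+anterior], [−distributed], [+strident], [−labial], [−dorsal]; [constricted glottis], [spread glottis], [voice] (outside Supralaryngeal) are retained from /b/.
The resulting bundle matches /z/ in the inventory; substituting it for /b/ gives [aszu].

[aszu]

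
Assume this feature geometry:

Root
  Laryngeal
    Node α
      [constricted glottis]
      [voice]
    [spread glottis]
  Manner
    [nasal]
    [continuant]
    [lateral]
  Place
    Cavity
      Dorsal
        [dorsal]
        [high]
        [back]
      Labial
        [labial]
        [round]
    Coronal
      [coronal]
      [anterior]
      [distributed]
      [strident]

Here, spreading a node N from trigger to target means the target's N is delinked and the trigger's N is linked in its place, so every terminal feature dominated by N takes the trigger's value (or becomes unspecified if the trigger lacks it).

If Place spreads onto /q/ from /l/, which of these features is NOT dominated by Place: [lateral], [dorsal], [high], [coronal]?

[lateral]

The terminals dominated by Place are [dorsal], [high], [back], [labial], [round], [coronal], [anterior], [distributed], [strident].
Of the listed options, [dorsal], [coronal], [high] are among these and would be overwritten by spreading Place.
[lateral] attaches under Manner, not under Place, so /q/ retains its own value for [lateral].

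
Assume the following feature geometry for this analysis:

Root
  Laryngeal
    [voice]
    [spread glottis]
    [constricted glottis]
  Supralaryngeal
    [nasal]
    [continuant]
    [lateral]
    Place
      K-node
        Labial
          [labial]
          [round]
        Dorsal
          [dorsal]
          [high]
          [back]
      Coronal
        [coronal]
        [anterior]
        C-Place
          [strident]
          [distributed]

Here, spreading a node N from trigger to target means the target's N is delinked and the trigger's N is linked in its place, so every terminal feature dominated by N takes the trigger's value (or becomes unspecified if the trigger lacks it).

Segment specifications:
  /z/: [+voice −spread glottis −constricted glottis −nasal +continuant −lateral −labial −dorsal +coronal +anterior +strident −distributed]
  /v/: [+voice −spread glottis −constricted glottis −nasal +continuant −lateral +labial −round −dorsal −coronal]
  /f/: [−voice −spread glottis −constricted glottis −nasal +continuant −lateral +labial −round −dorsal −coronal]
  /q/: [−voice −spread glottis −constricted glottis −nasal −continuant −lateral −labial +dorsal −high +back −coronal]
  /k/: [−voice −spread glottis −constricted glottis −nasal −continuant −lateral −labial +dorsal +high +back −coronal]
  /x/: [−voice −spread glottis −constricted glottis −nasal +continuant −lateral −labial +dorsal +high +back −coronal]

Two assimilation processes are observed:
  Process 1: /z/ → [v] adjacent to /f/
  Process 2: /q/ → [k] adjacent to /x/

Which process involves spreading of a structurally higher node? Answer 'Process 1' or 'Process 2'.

Process 1

In Process 1, [labial], [round], [coronal], [anterior], [distributed], [strident] change, so the minimal spreading node is Place at depth 2.
In Process 2, [high] changes, so the minimal spreading node is [high] at depth 5.
Depth 2 < depth 5; Process 1 involves the structurally higher constituent Place.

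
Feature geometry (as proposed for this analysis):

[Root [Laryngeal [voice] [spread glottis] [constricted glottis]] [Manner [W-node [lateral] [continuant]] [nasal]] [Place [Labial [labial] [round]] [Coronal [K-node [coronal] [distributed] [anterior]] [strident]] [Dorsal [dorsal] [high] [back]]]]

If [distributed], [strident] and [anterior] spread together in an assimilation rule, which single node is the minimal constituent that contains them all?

Coronal

[distributed] is immediately dominated by K-node.
[strident] is immediately dominated by Coronal.
[anterior] is immediately dominated by K-node.
The lowest node appearing on every path is Coronal; each proper daughter of Coronal fails to dominate at least one of the listed features.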